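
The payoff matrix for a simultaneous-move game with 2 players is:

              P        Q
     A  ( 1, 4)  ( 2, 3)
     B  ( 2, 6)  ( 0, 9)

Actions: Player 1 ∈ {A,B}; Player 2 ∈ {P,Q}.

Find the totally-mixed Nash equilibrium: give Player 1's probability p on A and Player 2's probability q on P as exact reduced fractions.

p=3/4, q=2/3

P1 indiff ⇒ q·1+(1-q)·2 = q·2+(1-q)·0 ⇒ q(-1) = (1-q)(-2) ⇒ q = 2/3
P2 indiff ⇒ p·4+(1-p)·6 = p·3+(1-p)·9 ⇒ p(1) = (1-p)(3) ⇒ p = 3/4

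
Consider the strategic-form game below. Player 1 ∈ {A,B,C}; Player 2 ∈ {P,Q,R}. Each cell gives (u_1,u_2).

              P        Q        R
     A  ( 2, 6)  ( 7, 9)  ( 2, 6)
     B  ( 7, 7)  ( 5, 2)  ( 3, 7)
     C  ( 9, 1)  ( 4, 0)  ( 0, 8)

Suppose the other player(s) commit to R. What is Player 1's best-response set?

BR_1 = {B}

u_1(A vs R) = 2
u_1(B vs R) = 3
u_1(C vs R) = 0
max payoff 3 at {B}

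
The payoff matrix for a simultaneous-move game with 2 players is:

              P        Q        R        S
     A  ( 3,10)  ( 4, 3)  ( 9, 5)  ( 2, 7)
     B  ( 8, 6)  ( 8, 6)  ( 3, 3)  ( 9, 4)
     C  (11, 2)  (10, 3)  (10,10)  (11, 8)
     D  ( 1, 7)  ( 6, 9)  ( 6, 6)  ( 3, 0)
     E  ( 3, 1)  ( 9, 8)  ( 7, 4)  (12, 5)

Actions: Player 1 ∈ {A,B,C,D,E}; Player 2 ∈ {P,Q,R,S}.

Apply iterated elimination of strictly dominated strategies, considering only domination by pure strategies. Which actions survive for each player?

P1 drop A (C beats it: P:11>3 Q:10>4 R:10>9 S:11>2)
P1 drop B (C beats it: P:11>8 Q:10>8 R:10>3 S:11>9)
P1 drop D (C beats it: P:11>1 Q:10>6 R:10>6 S:11>3)
P2 drop P (Q beats it: C:3>2 E:8>1)
P1→{C,E} P2→{Q,R,S}

Survivors P1:{C,E} P2:{Q,R,S}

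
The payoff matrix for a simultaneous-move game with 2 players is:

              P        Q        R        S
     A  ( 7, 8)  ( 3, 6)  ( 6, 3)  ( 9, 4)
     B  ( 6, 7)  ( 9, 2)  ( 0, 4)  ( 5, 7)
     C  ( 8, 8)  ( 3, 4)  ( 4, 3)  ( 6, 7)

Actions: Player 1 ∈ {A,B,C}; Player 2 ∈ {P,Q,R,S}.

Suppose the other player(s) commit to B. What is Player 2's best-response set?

argmax u_2 = {P,S}

u_2(P vs B) = 7
u_2(Q vs B) = 2
u_2(R vs B) = 4
u_2(S vs B) = 7
max payoff 7 at {P,S}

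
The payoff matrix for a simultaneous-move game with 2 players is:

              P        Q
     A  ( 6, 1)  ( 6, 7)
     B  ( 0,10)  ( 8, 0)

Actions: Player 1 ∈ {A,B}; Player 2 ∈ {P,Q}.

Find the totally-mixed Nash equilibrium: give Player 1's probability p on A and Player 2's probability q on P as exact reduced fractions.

P1 indiff ⇒ q·6+(1-q)·6 = q·0+(1-q)·8 ⇒ q(6) = (1-q)(2) ⇒ q = 1/4
P2 indiff ⇒ p·1+(1-p)·10 = p·7+(1-p)·0 ⇒ p(-6) = (1-p)(-10) ⇒ p = 5/8

P1 mixes 5/8 on A; P2 mixes 1/4 on P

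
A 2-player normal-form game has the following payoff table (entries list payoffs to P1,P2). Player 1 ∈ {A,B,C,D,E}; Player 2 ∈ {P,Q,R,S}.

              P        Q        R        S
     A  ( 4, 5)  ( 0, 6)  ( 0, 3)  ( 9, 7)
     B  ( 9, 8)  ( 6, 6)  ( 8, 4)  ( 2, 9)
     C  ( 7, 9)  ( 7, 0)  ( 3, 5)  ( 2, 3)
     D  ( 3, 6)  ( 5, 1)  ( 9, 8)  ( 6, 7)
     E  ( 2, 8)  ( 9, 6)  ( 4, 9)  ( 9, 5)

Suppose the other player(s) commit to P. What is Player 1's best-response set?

u_1(A vs P) = 4
u_1(B vs P) = 9
u_1(C vs P) = 7
u_1(D vs P) = 3
u_1(E vs P) = 2
max payoff 9 at {B}

argmax u_1 = {B}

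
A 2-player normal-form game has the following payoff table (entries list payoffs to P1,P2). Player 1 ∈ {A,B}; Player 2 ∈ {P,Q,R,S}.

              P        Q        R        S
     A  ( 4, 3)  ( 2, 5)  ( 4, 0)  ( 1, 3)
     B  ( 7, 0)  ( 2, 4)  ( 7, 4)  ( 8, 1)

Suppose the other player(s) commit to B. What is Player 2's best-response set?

u_2(P vs B) = 0
u_2(Q vs B) = 4
u_2(R vs B) = 4
u_2(S vs B) = 1
max payoff 4 at {Q,R}

BR_2 = {Q,R}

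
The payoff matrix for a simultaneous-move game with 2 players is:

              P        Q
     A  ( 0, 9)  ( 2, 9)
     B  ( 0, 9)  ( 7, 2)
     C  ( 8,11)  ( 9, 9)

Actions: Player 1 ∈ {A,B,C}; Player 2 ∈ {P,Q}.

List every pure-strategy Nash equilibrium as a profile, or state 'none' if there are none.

(A,P): not NE [P1→C gives 8>0]
(A,Q): not NE [P1→C gives 9>2]
(B,P): not NE [P1→C gives 8>0]
(B,Q): not NE [P1→C gives 9>7; P2→P gives 9>2]
(C,P): NE
(C,Q): not NE [P2→P gives 11>9]

PSNE = {(C,P)}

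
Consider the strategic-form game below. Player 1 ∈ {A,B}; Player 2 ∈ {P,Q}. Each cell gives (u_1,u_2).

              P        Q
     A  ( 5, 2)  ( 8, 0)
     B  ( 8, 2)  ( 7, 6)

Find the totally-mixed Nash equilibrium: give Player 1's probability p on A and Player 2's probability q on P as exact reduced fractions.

(p,q) = (2/3, 1/4)

P1 indiff ⇒ q·5+(1-q)·8 = q·8+(1-q)·7 ⇒ q(-3) = (1-q)(-1) ⇒ q = 1/4
P2 indiff ⇒ p·2+(1-p)·2 = p·0+(1-p)·6 ⇒ p(2) = (1-p)(4) ⇒ p = 2/3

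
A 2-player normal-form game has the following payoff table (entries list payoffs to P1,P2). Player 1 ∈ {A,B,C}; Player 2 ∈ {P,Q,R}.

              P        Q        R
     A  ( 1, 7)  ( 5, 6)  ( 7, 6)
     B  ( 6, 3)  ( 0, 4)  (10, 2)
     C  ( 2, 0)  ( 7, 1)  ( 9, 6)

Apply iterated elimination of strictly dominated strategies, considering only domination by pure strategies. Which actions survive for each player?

Remaining: P1:{B,C} P2:{Q,R}

P1 drop A (C beats it: P:2>1 Q:7>5 R:9>7)
P2 drop P (Q beats it: B:4>3 C:1>0)
P1→{B,C} P2→{Q,R}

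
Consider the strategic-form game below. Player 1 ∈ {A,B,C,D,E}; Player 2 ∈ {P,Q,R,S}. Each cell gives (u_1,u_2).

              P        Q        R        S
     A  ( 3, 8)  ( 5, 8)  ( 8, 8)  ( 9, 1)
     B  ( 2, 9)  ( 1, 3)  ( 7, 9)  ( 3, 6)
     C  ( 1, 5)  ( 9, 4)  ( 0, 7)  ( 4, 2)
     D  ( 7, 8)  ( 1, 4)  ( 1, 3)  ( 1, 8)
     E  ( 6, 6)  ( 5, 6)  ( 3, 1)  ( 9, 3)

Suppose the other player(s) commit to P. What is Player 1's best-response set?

BR_1 = {D}

u_1(A vs P) = 3
u_1(B vs P) = 2
u_1(C vs P) = 1
u_1(D vs P) = 7
u_1(E vs P) = 6
max payoff 7 at {D}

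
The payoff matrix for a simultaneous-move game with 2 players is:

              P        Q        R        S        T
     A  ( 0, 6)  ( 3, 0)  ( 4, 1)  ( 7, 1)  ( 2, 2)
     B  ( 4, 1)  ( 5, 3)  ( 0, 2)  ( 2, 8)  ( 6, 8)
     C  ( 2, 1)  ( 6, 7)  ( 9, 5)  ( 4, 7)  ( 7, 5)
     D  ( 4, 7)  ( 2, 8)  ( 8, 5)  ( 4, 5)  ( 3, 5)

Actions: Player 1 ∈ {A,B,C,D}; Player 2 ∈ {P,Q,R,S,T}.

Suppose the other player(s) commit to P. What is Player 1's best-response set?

u_1(A vs P) = 0
u_1(B vs P) = 4
u_1(C vs P) = 2
u_1(D vs P) = 4
max payoff 4 at {B,D}

P1 best: {B,D}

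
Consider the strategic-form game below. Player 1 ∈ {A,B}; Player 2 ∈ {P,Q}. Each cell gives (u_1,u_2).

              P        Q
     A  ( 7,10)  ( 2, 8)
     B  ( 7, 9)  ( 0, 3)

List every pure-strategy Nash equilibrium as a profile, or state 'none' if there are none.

(A,P): NE
(A,Q): not NE [P2→P gives 10>8]
(B,P): NE
(B,Q): not NE [P1→A gives 2>0; P2→P gives 9>3]

PSNE = {(A,P), (B,P)}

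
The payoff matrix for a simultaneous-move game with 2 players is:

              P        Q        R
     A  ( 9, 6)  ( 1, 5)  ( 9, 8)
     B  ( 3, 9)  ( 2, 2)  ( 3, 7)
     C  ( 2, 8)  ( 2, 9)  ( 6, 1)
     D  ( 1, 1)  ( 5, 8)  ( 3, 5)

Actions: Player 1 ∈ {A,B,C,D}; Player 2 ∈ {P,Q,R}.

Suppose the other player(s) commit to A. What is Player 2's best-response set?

BR_2 = {R}

u_2(P vs A) = 6
u_2(Q vs A) = 5
u_2(R vs A) = 8
max payoff 8 at {R}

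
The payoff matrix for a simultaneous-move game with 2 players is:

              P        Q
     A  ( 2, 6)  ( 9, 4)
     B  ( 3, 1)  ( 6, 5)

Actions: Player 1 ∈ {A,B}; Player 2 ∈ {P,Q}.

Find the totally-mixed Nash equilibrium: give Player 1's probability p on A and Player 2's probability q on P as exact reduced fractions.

(p,q) = (2/3, 3/4)

P1 indiff ⇒ q·2+(1-q)·9 = q·3+(1-q)·6 ⇒ q(-1) = (1-q)(-3) ⇒ q = 3/4
P2 indiff ⇒ p·6+(1-p)·1 = p·4+(1-p)·5 ⇒ p(2) = (1-p)(4) ⇒ p = 2/3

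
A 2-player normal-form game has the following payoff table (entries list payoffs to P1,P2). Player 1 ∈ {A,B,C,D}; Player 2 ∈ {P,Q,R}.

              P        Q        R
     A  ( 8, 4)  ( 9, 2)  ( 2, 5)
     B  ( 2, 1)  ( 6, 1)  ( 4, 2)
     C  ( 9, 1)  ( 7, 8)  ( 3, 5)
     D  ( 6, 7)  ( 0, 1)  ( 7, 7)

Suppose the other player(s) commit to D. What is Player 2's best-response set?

u_2(P vs D) = 7
u_2(Q vs D) = 1
u_2(R vs D) = 7
max payoff 7 at {P,R}

P2 best: {P,R}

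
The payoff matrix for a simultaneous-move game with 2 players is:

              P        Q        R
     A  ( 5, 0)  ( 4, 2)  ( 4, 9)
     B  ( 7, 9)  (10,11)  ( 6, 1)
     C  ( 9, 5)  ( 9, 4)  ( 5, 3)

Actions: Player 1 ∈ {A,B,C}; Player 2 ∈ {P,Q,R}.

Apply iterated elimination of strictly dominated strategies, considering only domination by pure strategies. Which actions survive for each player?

Survivors P1:{B,C} P2:{P,Q}

P1 drop A (B beats it: P:7>5 Q:10>4 R:6>4)
P2 drop R (P beats it: B:9>1 C:5>3)
P1→{B,C} P2→{P,Q}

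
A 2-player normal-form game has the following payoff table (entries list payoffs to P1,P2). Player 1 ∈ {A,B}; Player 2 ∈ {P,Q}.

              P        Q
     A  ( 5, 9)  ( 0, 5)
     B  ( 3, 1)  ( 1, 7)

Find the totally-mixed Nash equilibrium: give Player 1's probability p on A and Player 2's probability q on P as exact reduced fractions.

p=3/5, q=1/3

P1 indiff ⇒ q·5+(1-q)·0 = q·3+(1-q)·1 ⇒ q(2) = (1-q)(1) ⇒ q = 1/3
P2 indiff ⇒ p·9+(1-p)·1 = p·5+(1-p)·7 ⇒ p(4) = (1-p)(6) ⇒ p = 3/5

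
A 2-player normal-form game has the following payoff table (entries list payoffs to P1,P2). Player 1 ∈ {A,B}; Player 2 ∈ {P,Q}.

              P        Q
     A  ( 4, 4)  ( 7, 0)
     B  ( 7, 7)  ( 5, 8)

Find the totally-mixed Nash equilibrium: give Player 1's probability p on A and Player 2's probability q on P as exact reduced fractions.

P1 indiff ⇒ q·4+(1-q)·7 = q·7+(1-q)·5 ⇒ q(-3) = (1-q)(-2) ⇒ q = 2/5
P2 indiff ⇒ p·4+(1-p)·7 = p·0+(1-p)·8 ⇒ p(4) = (1-p)(1) ⇒ p = 1/5

p=1/5, q=2/5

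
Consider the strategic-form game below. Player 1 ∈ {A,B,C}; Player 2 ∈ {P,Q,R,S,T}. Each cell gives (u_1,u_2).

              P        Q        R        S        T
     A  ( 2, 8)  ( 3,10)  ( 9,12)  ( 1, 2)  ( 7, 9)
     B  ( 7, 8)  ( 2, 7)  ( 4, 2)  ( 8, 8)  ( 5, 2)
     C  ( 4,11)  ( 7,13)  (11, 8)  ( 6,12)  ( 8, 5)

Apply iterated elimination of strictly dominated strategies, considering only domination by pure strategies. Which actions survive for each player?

Survivors P1:{B,C} P2:{P,Q,S}

P1 drop A (C beats it: P:4>2 Q:7>3 R:11>9 S:6>1 T:8>7)
P2 drop R (P beats it: B:8>2 C:11>8)
P2 drop T (P beats it: B:8>2 C:11>5)
P1→{B,C} P2→{P,Q,S}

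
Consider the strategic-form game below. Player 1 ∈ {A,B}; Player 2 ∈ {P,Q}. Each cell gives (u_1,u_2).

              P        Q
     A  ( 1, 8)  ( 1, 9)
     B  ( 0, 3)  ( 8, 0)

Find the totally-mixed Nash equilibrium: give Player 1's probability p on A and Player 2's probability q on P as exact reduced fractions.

P1 mixes 3/4 on A; P2 mixes 7/8 on P

P1 indiff ⇒ q·1+(1-q)·1 = q·0+(1-q)·8 ⇒ q(1) = (1-q)(7) ⇒ q = 7/8
P2 indiff ⇒ p·8+(1-p)·3 = p·9+(1-p)·0 ⇒ p(-1) = (1-p)(-3) ⇒ p = 3/4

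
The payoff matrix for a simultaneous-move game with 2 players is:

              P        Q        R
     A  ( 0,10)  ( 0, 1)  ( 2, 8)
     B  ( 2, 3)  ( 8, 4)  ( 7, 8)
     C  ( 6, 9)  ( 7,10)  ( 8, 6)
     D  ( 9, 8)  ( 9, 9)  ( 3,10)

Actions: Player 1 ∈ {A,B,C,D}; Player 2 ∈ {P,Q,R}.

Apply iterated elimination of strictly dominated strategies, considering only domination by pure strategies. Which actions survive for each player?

P1 drop A (B beats it: P:2>0 Q:8>0 R:7>2)
P2 drop P (Q beats it: B:4>3 C:10>9 D:9>8)
P1→{B,C,D} P2→{Q,R}

Remaining: P1:{B,C,D} P2:{Q,R}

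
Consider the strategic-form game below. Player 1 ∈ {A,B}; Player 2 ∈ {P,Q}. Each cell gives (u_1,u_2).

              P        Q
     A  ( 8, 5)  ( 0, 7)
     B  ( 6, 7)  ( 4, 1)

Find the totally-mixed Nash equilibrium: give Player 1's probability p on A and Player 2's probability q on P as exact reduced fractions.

P1 indiff ⇒ q·8+(1-q)·0 = q·6+(1-q)·4 ⇒ q(2) = (1-q)(4) ⇒ q = 2/3
P2 indiff ⇒ p·5+(1-p)·7 = p·7+(1-p)·1 ⇒ p(-2) = (1-p)(-6) ⇒ p = 3/4

p=3/4, q=2/3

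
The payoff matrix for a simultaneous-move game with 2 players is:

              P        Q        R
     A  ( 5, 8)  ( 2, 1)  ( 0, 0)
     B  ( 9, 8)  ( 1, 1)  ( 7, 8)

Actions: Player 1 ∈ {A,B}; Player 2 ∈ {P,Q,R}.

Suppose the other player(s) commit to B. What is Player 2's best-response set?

u_2(P vs B) = 8
u_2(Q vs B) = 1
u_2(R vs B) = 8
max payoff 8 at {P,R}

P2 best: {P,R}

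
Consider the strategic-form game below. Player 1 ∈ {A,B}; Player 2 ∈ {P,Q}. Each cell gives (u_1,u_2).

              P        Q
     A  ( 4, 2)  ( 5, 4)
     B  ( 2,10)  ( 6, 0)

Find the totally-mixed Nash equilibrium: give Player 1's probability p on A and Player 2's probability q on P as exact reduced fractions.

P1 indiff ⇒ q·4+(1-q)·5 = q·2+(1-q)·6 ⇒ q(2) = (1-q)(1) ⇒ q = 1/3
P2 indiff ⇒ p·2+(1-p)·10 = p·4+(1-p)·0 ⇒ p(-2) = (1-p)(-10) ⇒ p = 5/6

(p,q) = (5/6, 1/3)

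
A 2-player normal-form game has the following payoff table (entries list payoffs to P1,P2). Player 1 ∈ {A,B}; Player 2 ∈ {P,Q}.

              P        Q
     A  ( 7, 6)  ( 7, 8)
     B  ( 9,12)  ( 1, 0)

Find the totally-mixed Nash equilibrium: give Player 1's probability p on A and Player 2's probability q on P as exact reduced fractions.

p=6/7, q=3/4

P1 indiff ⇒ q·7+(1-q)·7 = q·9+(1-q)·1 ⇒ q(-2) = (1-q)(-6) ⇒ q = 3/4
P2 indiff ⇒ p·6+(1-p)·12 = p·8+(1-p)·0 ⇒ p(-2) = (1-p)(-12) ⇒ p = 6/7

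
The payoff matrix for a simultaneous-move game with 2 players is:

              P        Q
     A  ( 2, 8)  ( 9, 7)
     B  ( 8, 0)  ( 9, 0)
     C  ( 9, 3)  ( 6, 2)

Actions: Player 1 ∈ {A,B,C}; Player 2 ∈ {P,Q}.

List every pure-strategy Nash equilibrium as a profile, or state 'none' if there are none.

PSNE = {(B,Q), (C,P)}

(A,P): not NE [P1→C gives 9>2]
(A,Q): not NE [P2→P gives 8>7]
(B,P): not NE [P1→C gives 9>8]
(B,Q): NE
(C,P): NE
(C,Q): not NE [P1→B gives 9>6; P2→P gives 3>2]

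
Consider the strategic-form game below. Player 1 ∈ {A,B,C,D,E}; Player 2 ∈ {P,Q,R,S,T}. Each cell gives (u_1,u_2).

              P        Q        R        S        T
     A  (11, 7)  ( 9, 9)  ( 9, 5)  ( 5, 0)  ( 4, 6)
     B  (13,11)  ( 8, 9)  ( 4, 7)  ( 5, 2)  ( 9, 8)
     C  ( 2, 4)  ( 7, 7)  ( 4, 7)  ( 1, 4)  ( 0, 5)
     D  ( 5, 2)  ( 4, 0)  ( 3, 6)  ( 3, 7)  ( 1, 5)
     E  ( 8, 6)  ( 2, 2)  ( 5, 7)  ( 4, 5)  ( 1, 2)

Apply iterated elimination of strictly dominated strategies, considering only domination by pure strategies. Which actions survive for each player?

P1 drop C (A beats it: P:11>2 Q:9>7 R:9>4 S:5>1 T:4>0)
P1 drop D (A beats it: P:11>5 Q:9>4 R:9>3 S:5>3 T:4>1)
P1 drop E (A beats it: P:11>8 Q:9>2 R:9>5 S:5>4 T:4>1)
P2 drop R (P beats it: A:7>5 B:11>7)
P2 drop S (P beats it: A:7>0 B:11>2)
P2 drop T (P beats it: A:7>6 B:11>8)
P1→{A,B} P2→{P,Q}

Survivors P1:{A,B} P2:{P,Q}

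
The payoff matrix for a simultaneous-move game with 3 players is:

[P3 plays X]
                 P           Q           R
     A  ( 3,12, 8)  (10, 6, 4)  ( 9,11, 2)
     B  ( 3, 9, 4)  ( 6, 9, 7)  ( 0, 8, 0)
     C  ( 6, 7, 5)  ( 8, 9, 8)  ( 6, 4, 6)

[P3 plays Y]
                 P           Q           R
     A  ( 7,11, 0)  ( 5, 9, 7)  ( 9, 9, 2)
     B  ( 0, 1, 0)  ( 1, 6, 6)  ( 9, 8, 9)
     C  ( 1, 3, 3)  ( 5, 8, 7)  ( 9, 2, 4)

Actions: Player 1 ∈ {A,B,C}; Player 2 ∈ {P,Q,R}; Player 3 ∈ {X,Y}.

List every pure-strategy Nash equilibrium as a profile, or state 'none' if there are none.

(A,P,X): not NE [P1→C gives 6>3]
(A,P,Y): not NE [P3→X gives 8>0]
(A,Q,X): not NE [P2→P gives 12>6; P3→Y gives 7>4]
(A,Q,Y): not NE [P2→P gives 11>9]
(A,R,X): not NE [P2→P gives 12>11]
(A,R,Y): not NE [P2→P gives 11>9]
(B,P,X): not NE [P1→C gives 6>3]
(B,P,Y): not NE [P1→A gives 7>0; P2→R gives 8>1; P3→X gives 4>0]
(B,Q,X): not NE [P1→A gives 10>6]
(B,Q,Y): not NE [P1→C gives 5>1; P2→R gives 8>6; P3→X gives 7>6]
(B,R,X): not NE [P1→A gives 9>0; P2→Q gives 9>8; P3→Y gives 9>0]
(B,R,Y): NE
(C,P,X): not NE [P2→Q gives 9>7]
(C,P,Y): not NE [P1→A gives 7>1; P2→Q gives 8>3; P3→X gives 5>3]
(C,Q,X): not NE [P1→A gives 10>8]
(C,Q,Y): not NE [P3→X gives 8>7]
(C,R,X): not NE [P1→A gives 9>6; P2→Q gives 9>4]
(C,R,Y): not NE [P2→Q gives 8>2; P3→X gives 6>4]

NE set: (B,R,Y)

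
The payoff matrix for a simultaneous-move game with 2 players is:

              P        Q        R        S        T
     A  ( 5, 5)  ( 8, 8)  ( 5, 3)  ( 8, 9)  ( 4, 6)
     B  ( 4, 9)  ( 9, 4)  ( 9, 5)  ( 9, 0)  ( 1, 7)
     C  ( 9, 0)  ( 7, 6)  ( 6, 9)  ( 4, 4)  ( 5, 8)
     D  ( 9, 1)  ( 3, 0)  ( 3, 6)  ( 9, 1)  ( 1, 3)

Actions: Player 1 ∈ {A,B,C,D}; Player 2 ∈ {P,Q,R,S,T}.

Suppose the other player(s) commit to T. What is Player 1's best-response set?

BR_1 = {C}

u_1(A vs T) = 4
u_1(B vs T) = 1
u_1(C vs T) = 5
u_1(D vs T) = 1
max payoff 5 at {C}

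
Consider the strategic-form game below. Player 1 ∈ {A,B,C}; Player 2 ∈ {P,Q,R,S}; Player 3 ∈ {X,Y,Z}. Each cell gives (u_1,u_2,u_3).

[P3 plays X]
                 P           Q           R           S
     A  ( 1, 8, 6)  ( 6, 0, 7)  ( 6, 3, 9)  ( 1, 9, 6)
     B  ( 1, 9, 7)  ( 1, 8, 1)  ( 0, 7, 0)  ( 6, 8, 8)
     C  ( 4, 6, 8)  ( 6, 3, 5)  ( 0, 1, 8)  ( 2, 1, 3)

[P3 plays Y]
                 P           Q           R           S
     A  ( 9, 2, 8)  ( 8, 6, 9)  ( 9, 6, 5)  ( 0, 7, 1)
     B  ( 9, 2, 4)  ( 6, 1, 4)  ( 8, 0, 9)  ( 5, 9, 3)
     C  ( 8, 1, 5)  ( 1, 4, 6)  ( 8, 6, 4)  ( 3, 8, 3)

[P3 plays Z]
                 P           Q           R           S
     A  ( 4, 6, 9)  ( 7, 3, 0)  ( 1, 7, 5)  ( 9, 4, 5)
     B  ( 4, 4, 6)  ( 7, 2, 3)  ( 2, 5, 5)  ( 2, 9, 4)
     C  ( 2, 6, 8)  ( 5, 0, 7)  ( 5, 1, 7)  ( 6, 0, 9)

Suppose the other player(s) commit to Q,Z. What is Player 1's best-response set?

u_1(A vs Q,Z) = 7
u_1(B vs Q,Z) = 7
u_1(C vs Q,Z) = 5
max payoff 7 at {A,B}

P1 best: {A,B}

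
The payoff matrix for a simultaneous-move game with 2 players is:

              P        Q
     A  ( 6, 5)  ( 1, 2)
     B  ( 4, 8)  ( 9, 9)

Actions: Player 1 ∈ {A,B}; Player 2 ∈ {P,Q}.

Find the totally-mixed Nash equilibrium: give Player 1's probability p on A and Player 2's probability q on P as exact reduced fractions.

P1 indiff ⇒ q·6+(1-q)·1 = q·4+(1-q)·9 ⇒ q(2) = (1-q)(8) ⇒ q = 4/5
P2 indiff ⇒ p·5+(1-p)·8 = p·2+(1-p)·9 ⇒ p(3) = (1-p)(1) ⇒ p = 1/4

P1 mixes 1/4 on A; P2 mixes 4/5 on P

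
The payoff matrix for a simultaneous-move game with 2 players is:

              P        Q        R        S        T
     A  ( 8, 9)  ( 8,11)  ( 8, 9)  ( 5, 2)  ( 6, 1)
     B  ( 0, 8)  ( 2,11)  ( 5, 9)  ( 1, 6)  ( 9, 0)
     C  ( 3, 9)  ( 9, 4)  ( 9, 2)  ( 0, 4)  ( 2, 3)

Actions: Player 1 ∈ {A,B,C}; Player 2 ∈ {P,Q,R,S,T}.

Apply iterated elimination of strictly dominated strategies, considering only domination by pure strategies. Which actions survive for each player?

P2 drop R (Q beats it: A:11>9 B:11>9 C:4>2)
P2 drop S (P beats it: A:9>2 B:8>6 C:9>4)
P2 drop T (P beats it: A:9>1 B:8>0 C:9>3)
P1 drop B (A beats it: P:8>0 Q:8>2)
P1→{A,C} P2→{P,Q}

Survivors P1:{A,C} P2:{P,Q}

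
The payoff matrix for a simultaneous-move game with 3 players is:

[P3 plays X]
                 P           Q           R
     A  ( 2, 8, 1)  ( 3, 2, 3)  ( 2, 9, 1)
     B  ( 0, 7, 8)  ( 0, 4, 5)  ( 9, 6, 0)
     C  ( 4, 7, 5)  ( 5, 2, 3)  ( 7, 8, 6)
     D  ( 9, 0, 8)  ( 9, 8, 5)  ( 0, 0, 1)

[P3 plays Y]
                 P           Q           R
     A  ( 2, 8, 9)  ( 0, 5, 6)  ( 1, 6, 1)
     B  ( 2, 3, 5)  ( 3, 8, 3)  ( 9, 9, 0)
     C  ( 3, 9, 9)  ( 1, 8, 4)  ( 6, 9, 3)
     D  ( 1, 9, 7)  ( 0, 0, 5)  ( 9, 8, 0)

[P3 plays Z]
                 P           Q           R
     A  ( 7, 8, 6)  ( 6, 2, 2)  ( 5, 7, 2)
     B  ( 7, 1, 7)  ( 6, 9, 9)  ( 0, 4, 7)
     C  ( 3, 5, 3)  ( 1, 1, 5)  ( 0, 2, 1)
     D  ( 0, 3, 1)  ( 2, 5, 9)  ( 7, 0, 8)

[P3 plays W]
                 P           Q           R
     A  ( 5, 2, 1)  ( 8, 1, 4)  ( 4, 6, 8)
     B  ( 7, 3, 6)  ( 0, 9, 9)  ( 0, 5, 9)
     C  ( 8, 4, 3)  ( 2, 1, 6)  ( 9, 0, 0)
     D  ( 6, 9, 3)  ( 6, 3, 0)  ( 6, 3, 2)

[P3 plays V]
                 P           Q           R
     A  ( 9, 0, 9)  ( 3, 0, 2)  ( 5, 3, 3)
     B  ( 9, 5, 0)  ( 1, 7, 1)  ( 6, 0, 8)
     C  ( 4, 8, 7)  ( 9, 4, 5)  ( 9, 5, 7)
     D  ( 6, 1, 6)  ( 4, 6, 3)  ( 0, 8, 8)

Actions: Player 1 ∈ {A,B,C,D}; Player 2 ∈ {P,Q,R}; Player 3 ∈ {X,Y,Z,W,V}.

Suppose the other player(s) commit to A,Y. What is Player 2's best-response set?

u_2(P vs A,Y) = 8
u_2(Q vs A,Y) = 5
u_2(R vs A,Y) = 6
max payoff 8 at {P}

argmax u_2 = {P}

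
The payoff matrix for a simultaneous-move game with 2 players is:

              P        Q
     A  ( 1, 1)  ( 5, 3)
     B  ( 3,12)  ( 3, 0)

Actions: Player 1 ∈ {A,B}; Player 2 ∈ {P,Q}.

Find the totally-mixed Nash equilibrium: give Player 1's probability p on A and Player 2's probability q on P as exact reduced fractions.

P1 indiff ⇒ q·1+(1-q)·5 = q·3+(1-q)·3 ⇒ q(-2) = (1-q)(-2) ⇒ q = 1/2
P2 indiff ⇒ p·1+(1-p)·12 = p·3+(1-p)·0 ⇒ p(-2) = (1-p)(-12) ⇒ p = 6/7

P1 mixes 6/7 on A; P2 mixes 1/2 on P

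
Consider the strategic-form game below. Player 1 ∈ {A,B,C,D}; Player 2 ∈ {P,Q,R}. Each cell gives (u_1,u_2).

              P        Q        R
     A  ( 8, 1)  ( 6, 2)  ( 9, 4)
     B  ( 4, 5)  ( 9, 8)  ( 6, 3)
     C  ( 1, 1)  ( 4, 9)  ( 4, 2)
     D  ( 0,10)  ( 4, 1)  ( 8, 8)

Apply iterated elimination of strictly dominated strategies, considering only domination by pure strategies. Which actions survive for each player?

P1 drop C (A beats it: P:8>1 Q:6>4 R:9>4)
P1 drop D (A beats it: P:8>0 Q:6>4 R:9>8)
P2 drop P (Q beats it: A:2>1 B:8>5)
P1→{A,B} P2→{Q,R}

Survivors P1:{A,B} P2:{Q,R}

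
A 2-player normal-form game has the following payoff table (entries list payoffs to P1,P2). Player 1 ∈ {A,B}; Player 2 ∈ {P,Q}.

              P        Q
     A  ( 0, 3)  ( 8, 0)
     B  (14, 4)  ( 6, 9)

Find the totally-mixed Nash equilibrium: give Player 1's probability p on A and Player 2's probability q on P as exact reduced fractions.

P1 mixes 5/8 on A; P2 mixes 1/8 on P

P1 indiff ⇒ q·0+(1-q)·8 = q·14+(1-q)·6 ⇒ q(-14) = (1-q)(-2) ⇒ q = 1/8
P2 indiff ⇒ p·3+(1-p)·4 = p·0+(1-p)·9 ⇒ p(3) = (1-p)(5) ⇒ p = 5/8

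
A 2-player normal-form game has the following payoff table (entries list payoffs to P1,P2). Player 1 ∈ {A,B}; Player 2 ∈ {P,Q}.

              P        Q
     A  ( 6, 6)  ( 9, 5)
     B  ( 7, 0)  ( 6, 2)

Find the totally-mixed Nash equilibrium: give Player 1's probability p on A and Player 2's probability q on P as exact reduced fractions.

P1 indiff ⇒ q·6+(1-q)·9 = q·7+(1-q)·6 ⇒ q(-1) = (1-q)(-3) ⇒ q = 3/4
P2 indiff ⇒ p·6+(1-p)·0 = p·5+(1-p)·2 ⇒ p(1) = (1-p)(2) ⇒ p = 2/3

P1 mixes 2/3 on A; P2 mixes 3/4 on P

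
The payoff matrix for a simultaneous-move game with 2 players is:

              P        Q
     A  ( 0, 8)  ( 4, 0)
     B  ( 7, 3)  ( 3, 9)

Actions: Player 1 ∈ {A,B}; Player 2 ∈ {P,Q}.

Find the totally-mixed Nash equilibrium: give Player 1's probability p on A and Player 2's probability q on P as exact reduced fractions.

P1 indiff ⇒ q·0+(1-q)·4 = q·7+(1-q)·3 ⇒ q(-7) = (1-q)(-1) ⇒ q = 1/8
P2 indiff ⇒ p·8+(1-p)·3 = p·0+(1-p)·9 ⇒ p(8) = (1-p)(6) ⇒ p = 3/7

P1 mixes 3/7 on A; P2 mixes 1/8 on P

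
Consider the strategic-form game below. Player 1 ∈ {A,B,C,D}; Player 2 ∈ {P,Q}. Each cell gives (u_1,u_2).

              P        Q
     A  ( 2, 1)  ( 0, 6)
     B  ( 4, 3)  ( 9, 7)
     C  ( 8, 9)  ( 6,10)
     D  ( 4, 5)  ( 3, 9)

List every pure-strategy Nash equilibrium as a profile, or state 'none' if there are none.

(A,P): not NE [P1→C gives 8>2; P2→Q gives 6>1]
(A,Q): not NE [P1→B gives 9>0]
(B,P): not NE [P1→C gives 8>4; P2→Q gives 7>3]
(B,Q): NE
(C,P): not NE [P2→Q gives 10>9]
(C,Q): not NE [P1→B gives 9>6]
(D,P): not NE [P1→C gives 8>4; P2→Q gives 9>5]
(D,Q): not NE [P1→B gives 9>3]

PSNE = {(B,Q)}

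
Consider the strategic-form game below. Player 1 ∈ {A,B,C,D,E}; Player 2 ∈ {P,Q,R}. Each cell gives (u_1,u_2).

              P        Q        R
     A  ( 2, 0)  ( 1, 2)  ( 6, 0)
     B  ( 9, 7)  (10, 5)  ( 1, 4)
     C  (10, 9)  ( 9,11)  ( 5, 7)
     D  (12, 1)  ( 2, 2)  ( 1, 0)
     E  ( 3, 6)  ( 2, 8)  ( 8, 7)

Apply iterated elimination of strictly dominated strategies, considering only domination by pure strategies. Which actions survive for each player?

Remaining: P1:{B,C,D} P2:{P,Q}

P1 drop A (E beats it: P:3>2 Q:2>1 R:8>6)
P2 drop R (Q beats it: B:5>4 C:11>7 D:2>0 E:8>7)
P1 drop E (B beats it: P:9>3 Q:10>2)
P1→{B,C,D} P2→{P,Q}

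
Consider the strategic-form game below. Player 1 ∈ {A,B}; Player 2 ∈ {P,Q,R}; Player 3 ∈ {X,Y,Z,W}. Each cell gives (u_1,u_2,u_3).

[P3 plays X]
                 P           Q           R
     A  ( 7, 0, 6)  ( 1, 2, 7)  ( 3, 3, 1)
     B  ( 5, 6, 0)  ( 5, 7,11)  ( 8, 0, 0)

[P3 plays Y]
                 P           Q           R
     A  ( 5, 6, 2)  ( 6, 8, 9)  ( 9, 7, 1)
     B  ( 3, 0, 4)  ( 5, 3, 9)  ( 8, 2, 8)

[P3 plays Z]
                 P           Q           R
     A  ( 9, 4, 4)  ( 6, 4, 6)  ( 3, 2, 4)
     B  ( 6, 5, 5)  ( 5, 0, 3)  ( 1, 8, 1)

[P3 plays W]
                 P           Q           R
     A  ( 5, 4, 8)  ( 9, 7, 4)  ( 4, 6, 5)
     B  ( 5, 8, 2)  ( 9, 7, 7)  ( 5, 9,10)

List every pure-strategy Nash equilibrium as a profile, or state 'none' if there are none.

Nash profiles: (A,Q,Y), (B,Q,X), (B,R,W)

(A,P,X): not NE [P2→R gives 3>0; P3→W gives 8>6]
(A,P,Y): not NE [P2→Q gives 8>6; P3→W gives 8>2]
(A,P,Z): not NE [P3→W gives 8>4]
(A,P,W): not NE [P2→Q gives 7>4]
(A,Q,X): not NE [P1→B gives 5>1; P2→R gives 3>2; P3→Y gives 9>7]
(A,Q,Y): NE
(A,Q,Z): not NE [P3→Y gives 9>6]
(A,Q,W): not NE [P3→Y gives 9>4]
(A,R,X): not NE [P1→B gives 8>3; P3→W gives 5>1]
(A,R,Y): not NE [P2→Q gives 8>7; P3→W gives 5>1]
(A,R,Z): not NE [P2→Q gives 4>2; P3→W gives 5>4]
(A,R,W): not NE [P1→B gives 5>4; P2→Q gives 7>6]
(B,P,X): not NE [P1→A gives 7>5; P2→Q gives 7>6; P3→Z gives 5>0]
(B,P,Y): not NE [P1→A gives 5>3; P2→Q gives 3>0; P3→Z gives 5>4]
(B,P,Z): not NE [P1→A gives 9>6; P2→R gives 8>5]
(B,P,W): not NE [P2→R gives 9>8; P3→Z gives 5>2]
(B,Q,X): NE
(B,Q,Y): not NE [P1→A gives 6>5; P3→X gives 11>9]
(B,Q,Z): not NE [P1→A gives 6>5; P2→R gives 8>0; P3→X gives 11>3]
(B,Q,W): not NE [P2→R gives 9>7; P3→X gives 11>7]
(B,R,X): not NE [P2→Q gives 7>0; P3→W gives 10>0]
(B,R,Y): not NE [P1→A gives 9>8; P2→Q gives 3>2; P3→W gives 10>8]
(B,R,Z): not NE [P1→A gives 3>1; P3→W gives 10>1]
(B,R,W): NE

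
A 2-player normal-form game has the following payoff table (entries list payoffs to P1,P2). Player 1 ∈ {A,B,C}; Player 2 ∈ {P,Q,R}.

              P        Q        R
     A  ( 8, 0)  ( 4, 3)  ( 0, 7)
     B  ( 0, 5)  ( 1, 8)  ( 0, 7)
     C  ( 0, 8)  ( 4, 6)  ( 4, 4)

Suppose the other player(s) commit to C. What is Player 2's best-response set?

u_2(P vs C) = 8
u_2(Q vs C) = 6
u_2(R vs C) = 4
max payoff 8 at {P}

argmax u_2 = {P}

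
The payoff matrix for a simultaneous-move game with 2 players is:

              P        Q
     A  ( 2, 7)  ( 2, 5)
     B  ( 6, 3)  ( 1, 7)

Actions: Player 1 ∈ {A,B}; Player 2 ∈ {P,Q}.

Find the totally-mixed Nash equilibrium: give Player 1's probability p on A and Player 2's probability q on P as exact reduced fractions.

P1 indiff ⇒ q·2+(1-q)·2 = q·6+(1-q)·1 ⇒ q(-4) = (1-q)(-1) ⇒ q = 1/5
P2 indiff ⇒ p·7+(1-p)·3 = p·5+(1-p)·7 ⇒ p(2) = (1-p)(4) ⇒ p = 2/3

p=2/3, q=1/5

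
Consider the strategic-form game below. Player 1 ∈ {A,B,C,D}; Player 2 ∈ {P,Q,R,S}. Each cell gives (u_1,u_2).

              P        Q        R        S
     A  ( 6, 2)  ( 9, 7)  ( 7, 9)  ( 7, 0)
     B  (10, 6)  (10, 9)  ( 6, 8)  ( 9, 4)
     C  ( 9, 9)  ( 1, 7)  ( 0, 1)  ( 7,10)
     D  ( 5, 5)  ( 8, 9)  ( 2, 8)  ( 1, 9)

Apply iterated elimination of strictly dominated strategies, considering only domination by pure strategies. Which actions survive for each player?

IESDS → P1:{A,B} P2:{Q,R}

P1 drop C (B beats it: P:10>9 Q:10>1 R:6>0 S:9>7)
P1 drop D (A beats it: P:6>5 Q:9>8 R:7>2 S:7>1)
P2 drop P (Q beats it: A:7>2 B:9>6)
P2 drop S (Q beats it: A:7>0 B:9>4)
P1→{A,B} P2→{Q,R}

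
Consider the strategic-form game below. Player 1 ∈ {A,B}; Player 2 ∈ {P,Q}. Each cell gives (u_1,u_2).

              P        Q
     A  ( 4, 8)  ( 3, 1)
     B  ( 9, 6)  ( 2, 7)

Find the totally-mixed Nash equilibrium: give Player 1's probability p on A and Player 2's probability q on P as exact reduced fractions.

P1 indiff ⇒ q·4+(1-q)·3 = q·9+(1-q)·2 ⇒ q(-5) = (1-q)(-1) ⇒ q = 1/6
P2 indiff ⇒ p·8+(1-p)·6 = p·1+(1-p)·7 ⇒ p(7) = (1-p)(1) ⇒ p = 1/8

p=1/8, q=1/6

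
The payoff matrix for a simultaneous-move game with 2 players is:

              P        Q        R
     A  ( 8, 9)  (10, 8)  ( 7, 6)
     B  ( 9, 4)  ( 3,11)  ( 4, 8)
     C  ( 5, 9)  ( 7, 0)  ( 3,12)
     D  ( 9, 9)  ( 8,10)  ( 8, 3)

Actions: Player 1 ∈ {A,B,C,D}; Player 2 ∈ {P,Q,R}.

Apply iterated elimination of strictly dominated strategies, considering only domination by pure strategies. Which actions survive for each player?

P1 drop C (A beats it: P:8>5 Q:10>7 R:7>3)
P2 drop R (Q beats it: A:8>6 B:11>8 D:10>3)
P1→{A,B,D} P2→{P,Q}

Survivors P1:{A,B,D} P2:{P,Q}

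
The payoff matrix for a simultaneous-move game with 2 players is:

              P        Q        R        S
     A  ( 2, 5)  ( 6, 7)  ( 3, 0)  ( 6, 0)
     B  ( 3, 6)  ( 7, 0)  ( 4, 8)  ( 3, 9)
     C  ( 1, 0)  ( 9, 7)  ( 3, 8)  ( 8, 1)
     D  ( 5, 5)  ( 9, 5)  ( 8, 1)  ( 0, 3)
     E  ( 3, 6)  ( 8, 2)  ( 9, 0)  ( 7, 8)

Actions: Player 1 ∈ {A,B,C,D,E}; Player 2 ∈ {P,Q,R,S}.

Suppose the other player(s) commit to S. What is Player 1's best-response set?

u_1(A vs S) = 6
u_1(B vs S) = 3
u_1(C vs S) = 8
u_1(D vs S) = 0
u_1(E vs S) = 7
max payoff 8 at {C}

argmax u_1 = {C}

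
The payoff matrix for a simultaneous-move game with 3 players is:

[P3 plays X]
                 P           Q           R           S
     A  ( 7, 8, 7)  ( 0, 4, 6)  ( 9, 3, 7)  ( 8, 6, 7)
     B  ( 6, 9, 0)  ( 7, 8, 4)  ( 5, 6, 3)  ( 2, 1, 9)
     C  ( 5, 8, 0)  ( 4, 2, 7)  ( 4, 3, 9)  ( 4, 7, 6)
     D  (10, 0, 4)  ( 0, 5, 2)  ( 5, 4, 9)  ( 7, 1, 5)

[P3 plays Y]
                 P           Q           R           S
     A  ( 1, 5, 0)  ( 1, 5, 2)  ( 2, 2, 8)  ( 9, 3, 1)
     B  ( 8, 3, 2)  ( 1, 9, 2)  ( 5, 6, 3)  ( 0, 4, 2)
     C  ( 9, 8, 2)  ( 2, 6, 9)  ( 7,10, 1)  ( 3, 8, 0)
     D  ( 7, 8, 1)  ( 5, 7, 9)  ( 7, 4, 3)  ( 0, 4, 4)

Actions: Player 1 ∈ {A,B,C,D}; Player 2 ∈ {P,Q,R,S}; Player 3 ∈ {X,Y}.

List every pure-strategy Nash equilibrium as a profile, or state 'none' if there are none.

(A,P,X): not NE [P1→D gives 10>7]
(A,P,Y): not NE [P1→C gives 9>1; P3→X gives 7>0]
(A,Q,X): not NE [P1→B gives 7>0; P2→P gives 8>4]
(A,Q,Y): not NE [P1→D gives 5>1; P3→X gives 6>2]
(A,R,X): not NE [P2→P gives 8>3; P3→Y gives 8>7]
(A,R,Y): not NE [P1→D gives 7>2; P2→Q gives 5>2]
(A,S,X): not NE [P2→P gives 8>6]
(A,S,Y): not NE [P2→Q gives 5>3; P3→X gives 7>1]
(B,P,X): not NE [P1→D gives 10>6; P3→Y gives 2>0]
(B,P,Y): not NE [P1→C gives 9>8; P2→Q gives 9>3]
(B,Q,X): not NE [P2→P gives 9>8]
(B,Q,Y): not NE [P1→D gives 5>1; P3→X gives 4>2]
(B,R,X): not NE [P1→A gives 9>5; P2→P gives 9>6]
(B,R,Y): not NE [P1→D gives 7>5; P2→Q gives 9>6]
(B,S,X): not NE [P1→A gives 8>2; P2→P gives 9>1]
(B,S,Y): not NE [P1→A gives 9>0; P2→Q gives 9>4; P3→X gives 9>2]
(C,P,X): not NE [P1→D gives 10>5; P3→Y gives 2>0]
(C,P,Y): not NE [P2→R gives 10>8]
(C,Q,X): not NE [P1→B gives 7>4; P2→P gives 8>2; P3→Y gives 9>7]
(C,Q,Y): not NE [P1→D gives 5>2; P2→R gives 10>6]
(C,R,X): not NE [P1→A gives 9>4; P2→P gives 8>3]
(C,R,Y): not NE [P3→X gives 9>1]
(C,S,X): not NE [P1→A gives 8>4; P2→P gives 8>7]
(C,S,Y): not NE [P1→A gives 9>3; P2→R gives 10>8; P3→X gives 6>0]
(D,P,X): not NE [P2→Q gives 5>0]
(D,P,Y): not NE [P1→C gives 9>7; P3→X gives 4>1]
(D,Q,X): not NE [P1→B gives 7>0; P3→Y gives 9>2]
(D,Q,Y): not NE [P2→P gives 8>7]
(D,R,X): not NE [P1→A gives 9>5; P2→Q gives 5>4]
(D,R,Y): not NE [P2→P gives 8>4; P3→X gives 9>3]
(D,S,X): not NE [P1→A gives 8>7; P2→Q gives 5>1]
(D,S,Y): not NE [P1→A gives 9>0; P2→P gives 8>4; P3→X gives 5>4]

PSNE: ∅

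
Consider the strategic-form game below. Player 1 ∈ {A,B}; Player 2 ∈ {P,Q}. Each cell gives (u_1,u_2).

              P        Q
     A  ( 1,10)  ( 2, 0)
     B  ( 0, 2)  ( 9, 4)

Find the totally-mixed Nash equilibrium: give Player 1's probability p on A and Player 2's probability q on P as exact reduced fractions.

P1 mixes 1/6 on A; P2 mixes 7/8 on P

P1 indiff ⇒ q·1+(1-q)·2 = q·0+(1-q)·9 ⇒ q(1) = (1-q)(7) ⇒ q = 7/8
P2 indiff ⇒ p·10+(1-p)·2 = p·0+(1-p)·4 ⇒ p(10) = (1-p)(2) ⇒ p = 1/6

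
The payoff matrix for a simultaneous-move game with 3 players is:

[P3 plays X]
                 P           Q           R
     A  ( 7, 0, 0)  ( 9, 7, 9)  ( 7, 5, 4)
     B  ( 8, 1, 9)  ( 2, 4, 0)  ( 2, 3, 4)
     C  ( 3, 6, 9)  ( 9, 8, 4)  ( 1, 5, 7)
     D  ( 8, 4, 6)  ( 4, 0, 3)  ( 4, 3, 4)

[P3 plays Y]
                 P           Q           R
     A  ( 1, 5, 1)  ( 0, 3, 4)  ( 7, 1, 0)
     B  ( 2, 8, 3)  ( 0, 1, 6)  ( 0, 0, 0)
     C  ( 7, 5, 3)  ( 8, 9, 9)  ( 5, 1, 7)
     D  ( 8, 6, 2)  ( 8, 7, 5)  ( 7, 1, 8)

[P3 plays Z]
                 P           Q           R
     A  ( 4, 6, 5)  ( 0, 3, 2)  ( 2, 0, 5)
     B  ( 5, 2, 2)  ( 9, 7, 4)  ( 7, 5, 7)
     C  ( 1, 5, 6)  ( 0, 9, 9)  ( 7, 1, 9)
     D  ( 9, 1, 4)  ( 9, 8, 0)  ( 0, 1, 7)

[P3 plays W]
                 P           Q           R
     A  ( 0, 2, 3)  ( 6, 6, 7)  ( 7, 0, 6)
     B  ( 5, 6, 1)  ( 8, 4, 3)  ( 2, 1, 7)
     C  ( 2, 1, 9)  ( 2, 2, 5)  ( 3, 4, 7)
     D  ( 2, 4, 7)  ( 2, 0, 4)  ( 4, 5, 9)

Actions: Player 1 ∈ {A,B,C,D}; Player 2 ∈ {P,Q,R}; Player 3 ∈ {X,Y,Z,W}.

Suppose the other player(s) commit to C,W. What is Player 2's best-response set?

P2 best: {R}

u_2(P vs C,W) = 1
u_2(Q vs C,W) = 2
u_2(R vs C,W) = 4
max payoff 4 at {R}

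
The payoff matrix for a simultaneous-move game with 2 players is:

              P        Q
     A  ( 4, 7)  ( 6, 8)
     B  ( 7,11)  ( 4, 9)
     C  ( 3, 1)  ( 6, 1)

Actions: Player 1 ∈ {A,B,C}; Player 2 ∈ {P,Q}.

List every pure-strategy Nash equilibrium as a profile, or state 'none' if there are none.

PSNE = {(A,Q), (B,P), (C,Q)}

(A,P): not NE [P1→B gives 7>4; P2→Q gives 8>7]
(A,Q): NE
(B,P): NE
(B,Q): not NE [P1→C gives 6>4; P2→P gives 11>9]
(C,P): not NE [P1→B gives 7>3]
(C,Q): NE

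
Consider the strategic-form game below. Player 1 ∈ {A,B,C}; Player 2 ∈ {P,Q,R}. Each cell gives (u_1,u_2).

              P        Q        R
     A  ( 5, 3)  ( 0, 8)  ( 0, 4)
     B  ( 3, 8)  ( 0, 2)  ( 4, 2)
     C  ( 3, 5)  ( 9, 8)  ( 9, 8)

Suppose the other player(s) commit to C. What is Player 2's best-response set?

P2 best: {Q,R}

u_2(P vs C) = 5
u_2(Q vs C) = 8
u_2(R vs C) = 8
max payoff 8 at {Q,R}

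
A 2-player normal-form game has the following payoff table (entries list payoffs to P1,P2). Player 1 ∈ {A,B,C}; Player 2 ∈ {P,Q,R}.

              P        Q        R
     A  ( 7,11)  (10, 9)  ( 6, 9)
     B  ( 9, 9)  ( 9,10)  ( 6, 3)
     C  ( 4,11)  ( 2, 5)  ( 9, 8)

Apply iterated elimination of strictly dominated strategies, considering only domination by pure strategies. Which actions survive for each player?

P2 drop R (P beats it: A:11>9 B:9>3 C:11>8)
P1 drop C (A beats it: P:7>4 Q:10>2)
P1→{A,B} P2→{P,Q}

Survivors P1:{A,B} P2:{P,Q}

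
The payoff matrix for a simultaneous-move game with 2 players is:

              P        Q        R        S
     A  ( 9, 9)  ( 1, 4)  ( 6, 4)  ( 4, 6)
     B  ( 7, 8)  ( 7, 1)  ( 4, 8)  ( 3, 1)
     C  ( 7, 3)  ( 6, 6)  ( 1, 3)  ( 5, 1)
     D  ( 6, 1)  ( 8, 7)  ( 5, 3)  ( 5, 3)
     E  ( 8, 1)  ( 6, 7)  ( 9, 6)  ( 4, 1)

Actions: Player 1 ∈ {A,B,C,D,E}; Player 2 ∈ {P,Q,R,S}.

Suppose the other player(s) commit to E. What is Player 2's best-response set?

u_2(P vs E) = 1
u_2(Q vs E) = 7
u_2(R vs E) = 6
u_2(S vs E) = 1
max payoff 7 at {Q}

P2 best: {Q}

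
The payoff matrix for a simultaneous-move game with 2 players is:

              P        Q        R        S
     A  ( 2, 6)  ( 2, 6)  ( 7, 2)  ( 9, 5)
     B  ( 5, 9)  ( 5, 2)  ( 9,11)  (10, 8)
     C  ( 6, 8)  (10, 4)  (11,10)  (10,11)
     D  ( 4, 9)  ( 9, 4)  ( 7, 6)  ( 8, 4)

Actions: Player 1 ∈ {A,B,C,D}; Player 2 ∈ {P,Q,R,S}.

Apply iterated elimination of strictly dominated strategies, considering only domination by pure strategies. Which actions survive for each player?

P1 drop A (B beats it: P:5>2 Q:5>2 R:9>7 S:10>9)
P1 drop D (C beats it: P:6>4 Q:10>9 R:11>7 S:10>8)
P2 drop P (R beats it: B:11>9 C:10>8)
P2 drop Q (R beats it: B:11>2 C:10>4)
P1→{B,C} P2→{R,S}

IESDS → P1:{B,C} P2:{R,S}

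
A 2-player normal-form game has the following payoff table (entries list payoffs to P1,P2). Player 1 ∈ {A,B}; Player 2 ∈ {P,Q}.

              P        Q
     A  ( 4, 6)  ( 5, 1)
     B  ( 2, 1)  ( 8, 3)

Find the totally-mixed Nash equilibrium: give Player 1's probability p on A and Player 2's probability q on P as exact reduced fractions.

p=2/7, q=3/5

P1 indiff ⇒ q·4+(1-q)·5 = q·2+(1-q)·8 ⇒ q(2) = (1-q)(3) ⇒ q = 3/5
P2 indiff ⇒ p·6+(1-p)·1 = p·1+(1-p)·3 ⇒ p(5) = (1-p)(2) ⇒ p = 2/7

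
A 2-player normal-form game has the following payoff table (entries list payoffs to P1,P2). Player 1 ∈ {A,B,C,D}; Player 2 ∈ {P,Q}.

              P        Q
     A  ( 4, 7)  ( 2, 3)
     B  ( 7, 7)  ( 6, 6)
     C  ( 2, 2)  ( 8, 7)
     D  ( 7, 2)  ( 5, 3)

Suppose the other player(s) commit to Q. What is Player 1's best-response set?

argmax u_1 = {C}

u_1(A vs Q) = 2
u_1(B vs Q) = 6
u_1(C vs Q) = 8
u_1(D vs Q) = 5
max payoff 8 at {C}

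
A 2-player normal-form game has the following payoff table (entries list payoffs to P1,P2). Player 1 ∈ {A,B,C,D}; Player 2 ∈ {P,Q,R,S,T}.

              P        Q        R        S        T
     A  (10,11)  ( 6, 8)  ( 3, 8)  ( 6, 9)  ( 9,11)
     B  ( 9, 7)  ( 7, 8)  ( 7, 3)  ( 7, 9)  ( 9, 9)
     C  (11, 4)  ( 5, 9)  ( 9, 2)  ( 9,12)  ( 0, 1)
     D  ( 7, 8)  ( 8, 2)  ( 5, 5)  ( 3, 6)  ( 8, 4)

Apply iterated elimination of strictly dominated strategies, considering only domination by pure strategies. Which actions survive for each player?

P2 drop Q (S beats it: A:9>8 B:9>8 C:12>9 D:6>2)
P1 drop D (B beats it: P:9>7 R:7>5 S:7>3 T:9>8)
P2 drop R (P beats it: A:11>8 B:7>3 C:4>2)
P1→{A,B,C} P2→{P,S,T}

Survivors P1:{A,B,C} P2:{P,S,T}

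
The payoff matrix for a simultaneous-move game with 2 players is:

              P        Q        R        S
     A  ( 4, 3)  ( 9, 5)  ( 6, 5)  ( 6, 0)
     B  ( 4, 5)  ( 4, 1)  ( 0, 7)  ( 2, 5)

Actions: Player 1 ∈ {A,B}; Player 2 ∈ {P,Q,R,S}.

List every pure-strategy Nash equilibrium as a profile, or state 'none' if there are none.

(A,P): not NE [P2→R gives 5>3]
(A,Q): NE
(A,R): NE
(A,S): not NE [P2→R gives 5>0]
(B,P): not NE [P2→R gives 7>5]
(B,Q): not NE [P1→A gives 9>4; P2→R gives 7>1]
(B,R): not NE [P1→A gives 6>0]
(B,S): not NE [P1→A gives 6>2; P2→R gives 7>5]

PSNE = {(A,Q), (A,R)}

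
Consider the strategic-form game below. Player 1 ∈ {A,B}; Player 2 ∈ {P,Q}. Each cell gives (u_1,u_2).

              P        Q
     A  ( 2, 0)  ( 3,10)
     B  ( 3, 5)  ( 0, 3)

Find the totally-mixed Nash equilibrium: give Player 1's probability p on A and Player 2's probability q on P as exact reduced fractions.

(p,q) = (1/6, 3/4)

P1 indiff ⇒ q·2+(1-q)·3 = q·3+(1-q)·0 ⇒ q(-1) = (1-q)(-3) ⇒ q = 3/4
P2 indiff ⇒ p·0+(1-p)·5 = p·10+(1-p)·3 ⇒ p(-10) = (1-p)(-2) ⇒ p = 1/6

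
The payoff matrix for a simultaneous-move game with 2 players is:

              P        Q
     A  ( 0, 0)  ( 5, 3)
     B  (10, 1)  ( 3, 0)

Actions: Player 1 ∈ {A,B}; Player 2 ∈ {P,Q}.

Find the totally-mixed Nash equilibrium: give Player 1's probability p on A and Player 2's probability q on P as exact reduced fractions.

P1 indiff ⇒ q·0+(1-q)·5 = q·10+(1-q)·3 ⇒ q(-10) = (1-q)(-2) ⇒ q = 1/6
P2 indiff ⇒ p·0+(1-p)·1 = p·3+(1-p)·0 ⇒ p(-3) = (1-p)(-1) ⇒ p = 1/4

p=1/4, q=1/6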